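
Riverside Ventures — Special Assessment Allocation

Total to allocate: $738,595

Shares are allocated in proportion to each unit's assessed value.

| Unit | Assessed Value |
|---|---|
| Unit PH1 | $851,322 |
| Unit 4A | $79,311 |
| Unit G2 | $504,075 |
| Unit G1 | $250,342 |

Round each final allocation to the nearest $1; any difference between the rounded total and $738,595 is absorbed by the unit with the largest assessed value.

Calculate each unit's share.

Unit PH1: $373,154 | Unit 4A: $34,764 | Unit G2: $220,947 | Unit G1: $109,730

Sum of assessed value: 1,685,050.
Unrounded shares: Unit PH1 851,322/1,685,050 × $738,595 = 373,153.42; Unit 4A 79,311/1,685,050 × $738,595 = 34,763.78; Unit G2 504,075/1,685,050 × $738,595 = 220,947.32; Unit G1 250,342/1,685,050 × $738,595 = 109,730.48.
Rounded to nearest $1: Unit PH1 $373,153; Unit 4A $34,764; Unit G2 $220,947; Unit G1 $109,730. Sum = $738,594.
Difference $738,595 − $738,594 = +$1 applied to largest assessed value (Unit PH1): Unit PH1 becomes $373,154.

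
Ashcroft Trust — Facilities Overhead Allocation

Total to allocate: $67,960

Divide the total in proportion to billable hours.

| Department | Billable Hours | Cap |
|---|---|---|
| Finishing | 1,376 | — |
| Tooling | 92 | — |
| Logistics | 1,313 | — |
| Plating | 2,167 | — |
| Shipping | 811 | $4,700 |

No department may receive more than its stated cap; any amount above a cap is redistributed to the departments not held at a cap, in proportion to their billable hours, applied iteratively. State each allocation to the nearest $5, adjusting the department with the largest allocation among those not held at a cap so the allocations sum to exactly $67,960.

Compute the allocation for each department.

Finishing: $17,590 · Tooling: $1,175 · Logistics: $16,785 · Plating: $27,710 · Shipping: $4,700

Sum of billable hours: 5,759.
Proportional shares (ignoring caps): Finishing 16,237.71; Tooling 1,085.66; Logistics 15,494.27; Plating 25,572.03; Shipping 9,570.34.
Held at cap: Shipping ($4,700); residual $63,260 reallocated over remaining billable hours 4,948.
Shares after redistribution: Finishing 17,592.11 → $17,590; Tooling 1,176.22 → $1,175; Logistics 16,786.66 → $16,785; Plating 27,705.02 → $27,705.
Rounding difference +$5 applied to Plating → $27,710.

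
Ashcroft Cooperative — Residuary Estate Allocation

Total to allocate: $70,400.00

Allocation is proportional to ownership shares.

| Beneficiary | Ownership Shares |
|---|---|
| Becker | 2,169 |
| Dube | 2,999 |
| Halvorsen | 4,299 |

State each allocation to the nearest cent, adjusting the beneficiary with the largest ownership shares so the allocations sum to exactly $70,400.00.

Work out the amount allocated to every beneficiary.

Total ownership shares = 2,169 + 2,999 + 4,299 = 9,467.
Unrounded shares: Becker 16,129.4602; Dube 22,301.6373; Halvorsen 31,968.9025.
After rounding (cent): Becker $16,129.46; Dube $22,301.64; Halvorsen $31,968.90. Sum = $70,400.00.
No rounding difference to absorb.

Becker: $16,129.46 | Dube: $22,301.64 | Halvorsen: $31,968.90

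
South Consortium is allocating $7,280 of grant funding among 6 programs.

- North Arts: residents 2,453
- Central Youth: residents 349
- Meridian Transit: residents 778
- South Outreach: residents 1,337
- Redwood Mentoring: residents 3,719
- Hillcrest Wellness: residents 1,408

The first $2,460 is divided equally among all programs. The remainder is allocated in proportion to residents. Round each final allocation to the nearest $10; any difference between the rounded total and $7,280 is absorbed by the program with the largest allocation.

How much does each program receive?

North Arts: $1,590; Central Youth: $580; Meridian Transit: $780; South Outreach: $1,050; Redwood Mentoring: $2,190; Hillcrest Wellness: $1,090

$2,460 shared equally gives $410 per program.
Remainder $4,820 by residents (total 10,044): North Arts 1,177.17 → $1,180; Central Youth 167.48 → $170; Meridian Transit 373.35 → $370; South Outreach 641.61 → $640; Redwood Mentoring 1,784.71 → $1,780; Hillcrest Wellness 675.68 → $680.
Totals: North Arts $410 + $1,180 = $1,590; Central Youth $410 + $170 = $580; Meridian Transit $410 + $370 = $780; South Outreach $410 + $640 = $1,050; Redwood Mentoring $410 + $1,780 = $2,190; Hillcrest Wellness $410 + $680 = $1,090.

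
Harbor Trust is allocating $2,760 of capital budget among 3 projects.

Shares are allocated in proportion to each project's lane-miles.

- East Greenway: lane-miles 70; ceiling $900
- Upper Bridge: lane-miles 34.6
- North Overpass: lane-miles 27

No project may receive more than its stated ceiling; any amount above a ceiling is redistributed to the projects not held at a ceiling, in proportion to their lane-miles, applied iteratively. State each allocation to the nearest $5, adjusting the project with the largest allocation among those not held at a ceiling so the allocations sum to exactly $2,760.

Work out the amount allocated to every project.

East Greenway: $900 | Upper Bridge: $1,045 | North Overpass: $815

Combined lane-miles = 131.6.
Pro-rata shares before constraints: East Greenway 1,468.09; Upper Bridge 725.65; North Overpass 566.26.
Capped: East Greenway ($900); remaining pool $1,860 reallocated over remaining lane-miles 61.6.
Shares after redistribution: Upper Bridge 1,044.74 → $1,045; North Overpass 815.26 → $815.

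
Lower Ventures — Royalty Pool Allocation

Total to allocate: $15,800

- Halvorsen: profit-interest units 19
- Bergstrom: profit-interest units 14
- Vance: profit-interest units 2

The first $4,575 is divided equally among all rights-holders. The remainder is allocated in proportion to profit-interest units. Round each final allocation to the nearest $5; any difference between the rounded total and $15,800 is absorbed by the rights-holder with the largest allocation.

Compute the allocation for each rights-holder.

Equal tier: $4,575 ÷ 3 = $1,525 apiece.
Remainder $11,225 by profit-interest units (total 35): Halvorsen 6,093.57 → $6,095; Bergstrom 4,490.00 → $4,490; Vance 641.43 → $640.
Totals: Halvorsen $1,525 + $6,095 = $7,620; Bergstrom $1,525 + $4,490 = $6,015; Vance $1,525 + $640 = $2,165.

Halvorsen: $7,620 · Bergstrom: $6,015 · Vance: $2,165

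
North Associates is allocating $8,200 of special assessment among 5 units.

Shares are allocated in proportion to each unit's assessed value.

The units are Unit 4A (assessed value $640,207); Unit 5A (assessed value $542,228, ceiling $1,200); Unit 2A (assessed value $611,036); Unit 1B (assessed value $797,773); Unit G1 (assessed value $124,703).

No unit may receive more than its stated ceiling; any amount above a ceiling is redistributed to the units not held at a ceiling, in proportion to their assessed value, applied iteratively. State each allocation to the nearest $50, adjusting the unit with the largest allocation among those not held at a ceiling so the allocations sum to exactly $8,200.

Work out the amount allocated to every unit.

Unit 4A: $2,050 | Unit 5A: $1,200 | Unit 2A: $1,950 | Unit 1B: $2,600 | Unit G1: $400

Assessed value total: 2,715,947.
Proportional shares (ignoring caps): Unit 4A 1,932.92; Unit 5A 1,637.10; Unit 2A 1,844.84; Unit 1B 2,408.64; Unit G1 376.50.
Capped: Unit 5A ($1,200); remaining pool $7,000 reallocated over remaining assessed value 2,173,719.
Shares after redistribution: Unit 4A 2,061.65 → $2,050; Unit 2A 1,967.71 → $1,950; Unit 1B 2,569.06 → $2,550; Unit G1 401.58 → $400.
Rounding difference +$50 applied to Unit 1B → $2,600.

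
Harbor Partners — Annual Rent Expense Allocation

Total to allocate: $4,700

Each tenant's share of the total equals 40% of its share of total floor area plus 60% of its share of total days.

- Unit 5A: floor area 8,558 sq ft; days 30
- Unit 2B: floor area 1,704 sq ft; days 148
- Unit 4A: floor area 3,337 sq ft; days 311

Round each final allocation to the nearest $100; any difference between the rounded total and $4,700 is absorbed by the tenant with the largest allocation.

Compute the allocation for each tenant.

Floor area total 13,599; days total 489.
Composite weights (40% floor area + 60% days): Unit 5A 0.2885; Unit 2B 0.2317; Unit 4A 0.4797.
Pro-rata amounts: Unit 5A 1,356.11; Unit 2B 1,089.07; Unit 4A 2,254.82.
At nearest $100: Unit 5A $1,400; Unit 2B $1,100; Unit 4A $2,300. Sum = $4,800.
Difference $4,700 − $4,800 = −$100 applied to largest allocation (Unit 4A): Unit 4A becomes $2,200.

Unit 5A: $1,400; Unit 2B: $1,100; Unit 4A: $2,200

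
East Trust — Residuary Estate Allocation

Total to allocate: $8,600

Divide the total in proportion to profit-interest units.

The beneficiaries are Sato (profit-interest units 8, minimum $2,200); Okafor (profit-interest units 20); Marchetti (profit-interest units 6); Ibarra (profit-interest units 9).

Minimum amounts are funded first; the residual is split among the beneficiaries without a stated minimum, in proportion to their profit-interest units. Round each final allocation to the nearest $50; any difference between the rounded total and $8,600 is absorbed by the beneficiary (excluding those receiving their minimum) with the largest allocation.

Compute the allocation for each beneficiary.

Sato: $2,200; Okafor: $3,650; Marchetti: $1,100; Ibarra: $1,650

Fund the minimums — Sato $2,200. Residual $6,400.
Residual split over remaining profit-interest units 35: Okafor 3,657.14 → $3,650; Marchetti 1,097.14 → $1,100; Ibarra 1,645.71 → $1,650.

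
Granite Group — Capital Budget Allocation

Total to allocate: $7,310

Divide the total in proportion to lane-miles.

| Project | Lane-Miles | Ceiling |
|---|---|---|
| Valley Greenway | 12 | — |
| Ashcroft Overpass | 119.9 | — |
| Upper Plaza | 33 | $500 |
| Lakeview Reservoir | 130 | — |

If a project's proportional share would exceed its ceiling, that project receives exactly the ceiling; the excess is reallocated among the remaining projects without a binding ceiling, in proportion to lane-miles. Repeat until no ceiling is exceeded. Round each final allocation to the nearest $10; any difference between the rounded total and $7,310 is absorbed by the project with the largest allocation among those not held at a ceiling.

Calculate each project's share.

Valley Greenway: $310 | Ashcroft Overpass: $3,120 | Upper Plaza: $500 | Lakeview Reservoir: $3,380

Total lane-miles = 294.9.
Pro-rata shares before constraints: Valley Greenway 297.46; Ashcroft Overpass 2,972.09; Upper Plaza 818.01; Lakeview Reservoir 3,222.45.
Capped: Upper Plaza ($500); remaining pool $6,810 reallocated over remaining lane-miles 261.9.
Redistributed shares: Valley Greenway 312.03 → $310; Ashcroft Overpass 3,117.67 → $3,120; Lakeview Reservoir 3,380.30 → $3,380.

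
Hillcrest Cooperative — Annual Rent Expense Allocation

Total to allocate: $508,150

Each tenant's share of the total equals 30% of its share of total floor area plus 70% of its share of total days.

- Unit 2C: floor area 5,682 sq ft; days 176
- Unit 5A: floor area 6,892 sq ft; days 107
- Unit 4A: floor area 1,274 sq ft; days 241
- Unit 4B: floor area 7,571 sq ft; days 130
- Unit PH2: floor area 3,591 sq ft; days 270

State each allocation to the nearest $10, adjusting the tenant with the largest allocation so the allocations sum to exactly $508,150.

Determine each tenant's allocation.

Unit 2C: $102,390; Unit 5A: $83,200; Unit 4A: $100,540; Unit 4B: $96,190; Unit PH2: $125,830

Totals — floor area 25,010, days 924.
Composite weights (30% floor area + 70% days): Unit 2C 0.2015; Unit 5A 0.1637; Unit 4A 0.1979; Unit 4B 0.1893; Unit PH2 0.2476.
Pro-rata amounts: Unit 2C 102,387.18; Unit 5A 83,200.18; Unit 4A 100,541.36; Unit 4B 96,193.06; Unit PH2 125,828.22.
After rounding ($10): Unit 2C $102,390; Unit 5A $83,200; Unit 4A $100,540; Unit 4B $96,190; Unit PH2 $125,830. Sum = $508,150.
No rounding difference to absorb.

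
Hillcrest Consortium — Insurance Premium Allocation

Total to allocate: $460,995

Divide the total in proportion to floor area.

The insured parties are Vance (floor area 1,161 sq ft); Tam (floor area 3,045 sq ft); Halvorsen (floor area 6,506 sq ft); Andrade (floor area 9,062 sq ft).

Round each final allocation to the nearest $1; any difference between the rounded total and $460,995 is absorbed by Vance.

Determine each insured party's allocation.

Sum of floor area: 19,774.
Unrounded shares: Vance 1,161/19,774 × $460,995 = 27,066.61; Tam 3,045/19,774 × $460,995 = 70,988.66; Halvorsen 6,506/19,774 × $460,995 = 151,675.61; Andrade 9,062/19,774 × $460,995 = 211,264.12.
Rounded to nearest $1: Vance $27,067; Tam $70,989; Halvorsen $151,676; Andrade $211,264. Sum = $460,996.
Difference $460,995 − $460,996 = −$1 applied to Vance: Vance becomes $27,066.

Vance: $27,066; Tam: $70,989; Halvorsen: $151,676; Andrade: $211,264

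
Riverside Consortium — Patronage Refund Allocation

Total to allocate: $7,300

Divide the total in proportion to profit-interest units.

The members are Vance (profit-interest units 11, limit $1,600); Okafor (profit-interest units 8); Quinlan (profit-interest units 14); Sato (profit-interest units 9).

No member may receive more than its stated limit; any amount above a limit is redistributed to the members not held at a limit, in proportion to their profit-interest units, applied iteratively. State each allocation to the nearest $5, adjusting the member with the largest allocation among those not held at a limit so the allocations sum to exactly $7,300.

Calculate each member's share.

Combined profit-interest units = 42.
Unconstrained shares: Vance 1,911.90; Okafor 1,390.48; Quinlan 2,433.33; Sato 1,564.29.
Held at cap: Vance ($1,600); residual $5,700 reallocated over remaining profit-interest units 31.
Shares after redistribution: Okafor 1,470.97 → $1,470; Quinlan 2,574.19 → $2,575; Sato 1,654.84 → $1,655.

Vance: $1,600 | Okafor: $1,470 | Quinlan: $2,575 | Sato: $1,655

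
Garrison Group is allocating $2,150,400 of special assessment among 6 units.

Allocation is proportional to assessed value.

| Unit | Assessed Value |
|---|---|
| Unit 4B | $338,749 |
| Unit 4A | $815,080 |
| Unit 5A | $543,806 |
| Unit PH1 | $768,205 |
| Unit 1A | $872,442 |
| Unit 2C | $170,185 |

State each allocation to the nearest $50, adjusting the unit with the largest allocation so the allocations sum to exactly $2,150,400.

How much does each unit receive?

Unit 4B: $207,650 · Unit 4A: $499,600 · Unit 5A: $333,300 · Unit PH1: $470,850 · Unit 1A: $534,700 · Unit 2C: $104,300

Combined assessed value = 3,508,467.
Raw shares: Unit 4B 338,749/3,508,467 × $2,150,400 = 207,625.11; Unit 4A 815,080/3,508,467 × $2,150,400 = 499,576.60; Unit 5A 543,806/3,508,467 × $2,150,400 = 333,308.09; Unit PH1 768,205/3,508,467 × $2,150,400 = 470,846.11; Unit 1A 872,442/3,508,467 × $2,150,400 = 534,734.77; Unit 2C 170,185/3,508,467 × $2,150,400 = 104,309.32.
At nearest $50: Unit 4B $207,650; Unit 4A $499,600; Unit 5A $333,300; Unit PH1 $470,850; Unit 1A $534,750; Unit 2C $104,300. Sum = $2,150,450.
Difference $2,150,400 − $2,150,450 = −$50 applied to largest allocation (Unit 1A): Unit 1A becomes $534,700.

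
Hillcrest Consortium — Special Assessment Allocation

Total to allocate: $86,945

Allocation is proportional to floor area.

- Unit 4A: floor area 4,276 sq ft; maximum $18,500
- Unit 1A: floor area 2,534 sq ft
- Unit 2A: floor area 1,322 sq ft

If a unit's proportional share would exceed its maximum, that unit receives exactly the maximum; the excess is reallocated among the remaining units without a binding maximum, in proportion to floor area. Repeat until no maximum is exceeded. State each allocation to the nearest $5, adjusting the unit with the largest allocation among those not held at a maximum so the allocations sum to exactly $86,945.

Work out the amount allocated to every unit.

Total floor area = 8,132.
Pro-rata shares before constraints: Unit 4A 45,717.76; Unit 1A 27,092.80; Unit 2A 14,134.44.
Held at cap: Unit 4A ($18,500); residual $68,445 reallocated over remaining floor area 3,856.
Redistributed shares: Unit 1A 44,979.16 → $44,980; Unit 2A 23,465.84 → $23,465.

Unit 4A: $18,500 · Unit 1A: $44,980 · Unit 2A: $23,465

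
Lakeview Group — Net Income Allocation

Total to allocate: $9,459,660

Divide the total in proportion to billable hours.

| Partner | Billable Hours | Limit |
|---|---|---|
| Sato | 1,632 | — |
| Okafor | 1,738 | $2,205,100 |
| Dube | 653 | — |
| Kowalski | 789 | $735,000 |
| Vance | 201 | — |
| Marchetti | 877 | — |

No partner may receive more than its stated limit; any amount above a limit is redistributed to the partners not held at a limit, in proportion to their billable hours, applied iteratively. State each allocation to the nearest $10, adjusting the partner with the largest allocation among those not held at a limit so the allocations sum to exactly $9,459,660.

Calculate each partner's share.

Combined billable hours = 5,890.
Pro-rata shares before constraints: Sato 2,621,080.67; Okafor 2,791,322.42; Dube 1,048,753.48; Kowalski 1,267,176.87; Vance 322,816.92; Marchetti 1,408,509.65.
Capped: Okafor ($2,205,100), Kowalski ($735,000); remaining pool $6,519,560 reallocated over remaining billable hours 3,363.
Redistributed shares: Sato 3,163,818.59 → $3,163,820; Dube 1,265,915.16 → $1,265,920; Vance 389,661.48 → $389,660; Marchetti 1,700,164.77 → $1,700,160.

Sato: $3,163,820 | Okafor: $2,205,100 | Dube: $1,265,920 | Kowalski: $735,000 | Vance: $389,660 | Marchetti: $1,700,160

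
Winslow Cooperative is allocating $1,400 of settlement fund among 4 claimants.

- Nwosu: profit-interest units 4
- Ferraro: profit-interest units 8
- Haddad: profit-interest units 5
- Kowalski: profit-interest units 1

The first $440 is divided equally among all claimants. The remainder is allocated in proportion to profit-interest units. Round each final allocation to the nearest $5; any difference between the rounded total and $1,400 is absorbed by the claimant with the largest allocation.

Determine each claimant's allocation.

Nwosu: $325; Ferraro: $535; Haddad: $375; Kowalski: $165

First tranche $440 split equally: $110 each.
Remainder $960 by profit-interest units (total 18): Nwosu 213.33 → $215; Ferraro 426.67 → $425; Haddad 266.67 → $265; Kowalski 53.33 → $55.
Totals: Nwosu $110 + $215 = $325; Ferraro $110 + $425 = $535; Haddad $110 + $265 = $375; Kowalski $110 + $55 = $165.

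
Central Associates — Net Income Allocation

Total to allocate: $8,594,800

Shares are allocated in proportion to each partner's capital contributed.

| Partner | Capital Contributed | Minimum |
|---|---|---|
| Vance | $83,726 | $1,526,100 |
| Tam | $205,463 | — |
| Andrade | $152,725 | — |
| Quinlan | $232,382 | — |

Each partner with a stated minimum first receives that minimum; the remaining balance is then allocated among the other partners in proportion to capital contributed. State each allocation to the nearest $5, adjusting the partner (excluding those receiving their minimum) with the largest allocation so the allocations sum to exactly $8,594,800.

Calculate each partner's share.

Guaranteed amounts: Vance $1,526,100. Residual $7,068,700.
Residual split over remaining capital contributed 590,570: Tam 2,459,244.98 → $2,459,245; Andrade 1,828,008.89 → $1,828,010; Quinlan 2,781,446.13 → $2,781,445.

Vance: $1,526,100 | Tam: $2,459,245 | Andrade: $1,828,010 | Quinlan: $2,781,445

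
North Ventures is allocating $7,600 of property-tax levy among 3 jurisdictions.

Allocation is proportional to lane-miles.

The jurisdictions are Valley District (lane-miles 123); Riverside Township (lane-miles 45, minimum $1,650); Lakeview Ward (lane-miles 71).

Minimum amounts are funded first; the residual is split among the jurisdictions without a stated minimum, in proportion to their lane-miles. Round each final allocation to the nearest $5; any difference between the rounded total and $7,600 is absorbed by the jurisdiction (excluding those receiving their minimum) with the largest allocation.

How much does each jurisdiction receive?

Minimums first: Riverside Township $1,650. Balance $5,950.
Balance split over remaining lane-miles 194: Valley District 3,772.42 → $3,770; Lakeview Ward 2,177.58 → $2,180.

Valley District: $3,770; Riverside Township: $1,650; Lakeview Ward: $2,180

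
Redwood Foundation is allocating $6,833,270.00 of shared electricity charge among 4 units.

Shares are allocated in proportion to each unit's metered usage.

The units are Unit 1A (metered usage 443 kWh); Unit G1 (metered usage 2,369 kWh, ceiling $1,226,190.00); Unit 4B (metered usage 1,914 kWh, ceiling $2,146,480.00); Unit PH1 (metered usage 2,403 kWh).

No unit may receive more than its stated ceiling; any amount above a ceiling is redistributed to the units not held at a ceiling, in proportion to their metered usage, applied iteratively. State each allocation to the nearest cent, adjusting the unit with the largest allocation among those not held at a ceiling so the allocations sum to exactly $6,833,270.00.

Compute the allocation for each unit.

Sum of metered usage: 7,129.
Proportional shares (ignoring caps): Unit 1A 424,623.1744; Unit G1 2,270,727.5396; Unit 4B 1,834,602.1574; Unit PH1 2,303,317.1286.
Cap binds for Unit G1 ($1,226,190.00); balance $5,607,080.00 reallocated over remaining metered usage 4,760.
Cap binds for Unit 4B ($2,146,480.00); balance $3,460,600.00 reallocated over remaining metered usage 2,846.
Remaining shares: Unit 1A 538,666.8306 → $538,666.83; Unit PH1 2,921,933.1694 → $2,921,933.17.

Unit 1A: $538,666.83 | Unit G1: $1,226,190.00 | Unit 4B: $2,146,480.00 | Unit PH1: $2,921,933.17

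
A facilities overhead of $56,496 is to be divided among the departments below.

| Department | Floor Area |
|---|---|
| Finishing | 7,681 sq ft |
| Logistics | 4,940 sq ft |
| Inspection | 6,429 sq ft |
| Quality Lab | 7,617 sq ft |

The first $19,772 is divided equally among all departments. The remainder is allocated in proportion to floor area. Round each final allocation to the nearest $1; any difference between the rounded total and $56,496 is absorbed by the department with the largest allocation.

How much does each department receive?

Finishing: $15,520 | Logistics: $11,746 | Inspection: $13,797 | Quality Lab: $15,433

$19,772 shared equally gives $4,943 per department.
Remainder $36,724 by floor area (total 26,667): Finishing 10,577.76 → $10,578; Logistics 6,803.04 → $6,803; Inspection 8,853.59 → $8,854; Quality Lab 10,489.62 → $10,490.
Rounding difference −$1 on remainder applied to Finishing.
Totals: Finishing $4,943 + $10,577 = $15,520; Logistics $4,943 + $6,803 = $11,746; Inspection $4,943 + $8,854 = $13,797; Quality Lab $4,943 + $10,490 = $15,433.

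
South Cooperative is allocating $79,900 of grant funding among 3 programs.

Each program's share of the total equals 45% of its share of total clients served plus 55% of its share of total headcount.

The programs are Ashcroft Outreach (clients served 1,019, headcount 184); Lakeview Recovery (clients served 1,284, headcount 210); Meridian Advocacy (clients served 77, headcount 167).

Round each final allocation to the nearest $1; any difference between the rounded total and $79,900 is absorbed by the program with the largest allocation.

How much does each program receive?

Totals — clients served 2,380, headcount 561.
Composite weights (45% clients served + 55% headcount): Ashcroft Outreach 0.3731; Lakeview Recovery 0.4487; Meridian Advocacy 0.1783.
Pro-rata amounts: Ashcroft Outreach 29,807.51; Lakeview Recovery 35,847.57; Meridian Advocacy 14,244.92.
After rounding ($1): Ashcroft Outreach $29,808; Lakeview Recovery $35,848; Meridian Advocacy $14,245. Sum = $79,901.
Difference $79,900 − $79,901 = −$1 applied to largest allocation (Lakeview Recovery): Lakeview Recovery becomes $35,847.

Ashcroft Outreach: $29,808 | Lakeview Recovery: $35,847 | Meridian Advocacy: $14,245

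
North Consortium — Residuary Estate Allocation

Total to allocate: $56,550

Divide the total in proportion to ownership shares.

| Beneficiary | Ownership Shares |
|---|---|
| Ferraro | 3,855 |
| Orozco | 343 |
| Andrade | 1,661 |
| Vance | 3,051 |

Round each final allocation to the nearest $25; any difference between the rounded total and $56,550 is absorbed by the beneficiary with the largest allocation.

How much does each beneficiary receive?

Sum of ownership shares: 8,910.
Pro-rata amounts: Ferraro 3,855/8,910 × $56,550 = 24,466.92; Orozco 343/8,910 × $56,550 = 2,176.95; Andrade 1,661/8,910 × $56,550 = 10,542.04; Vance 3,051/8,910 × $56,550 = 19,364.09.
At nearest $25: Ferraro $24,475; Orozco $2,175; Andrade $10,550; Vance $19,375. Sum = $56,575.
Difference $56,550 − $56,575 = −$25 applied to largest allocation (Ferraro): Ferraro becomes $24,450.

Ferraro: $24,450 | Orozco: $2,175 | Andrade: $10,550 | Vance: $19,375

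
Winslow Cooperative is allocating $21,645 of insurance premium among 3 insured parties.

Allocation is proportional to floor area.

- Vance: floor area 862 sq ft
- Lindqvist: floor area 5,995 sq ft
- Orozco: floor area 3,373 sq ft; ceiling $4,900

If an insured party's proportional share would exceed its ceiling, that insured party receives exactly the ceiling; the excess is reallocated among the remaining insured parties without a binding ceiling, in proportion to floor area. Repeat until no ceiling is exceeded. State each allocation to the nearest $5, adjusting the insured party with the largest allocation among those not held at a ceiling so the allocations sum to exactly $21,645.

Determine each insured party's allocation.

Vance: $2,105; Lindqvist: $14,640; Orozco: $4,900

Floor area total: 10,230.
Proportional shares (ignoring caps): Vance 1,823.85; Lindqvist 12,684.44; Orozco 7,136.71.
Cap binds for Orozco ($4,900); balance $16,745 reallocated over remaining floor area 6,857.
Redistributed shares: Vance 2,105.03 → $2,105; Lindqvist 14,639.97 → $14,640.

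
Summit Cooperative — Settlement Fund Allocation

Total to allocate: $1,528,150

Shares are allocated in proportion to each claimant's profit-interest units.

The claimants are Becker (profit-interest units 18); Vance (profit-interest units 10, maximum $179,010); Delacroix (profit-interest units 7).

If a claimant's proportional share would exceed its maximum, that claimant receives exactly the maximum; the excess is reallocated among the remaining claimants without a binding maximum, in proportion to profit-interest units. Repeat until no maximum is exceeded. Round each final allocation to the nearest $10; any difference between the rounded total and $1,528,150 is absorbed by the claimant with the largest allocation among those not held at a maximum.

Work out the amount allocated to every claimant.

Becker: $971,380 · Vance: $179,010 · Delacroix: $377,760

Profit-interest units total: 35.
Pro-rata shares before constraints: Becker 785,905.71; Vance 436,614.29; Delacroix 305,630.00.
Held at cap: Vance ($179,010); remaining pool $1,349,140 reallocated over remaining profit-interest units 25.
Remaining shares: Becker 971,380.80 → $971,380; Delacroix 377,759.20 → $377,760.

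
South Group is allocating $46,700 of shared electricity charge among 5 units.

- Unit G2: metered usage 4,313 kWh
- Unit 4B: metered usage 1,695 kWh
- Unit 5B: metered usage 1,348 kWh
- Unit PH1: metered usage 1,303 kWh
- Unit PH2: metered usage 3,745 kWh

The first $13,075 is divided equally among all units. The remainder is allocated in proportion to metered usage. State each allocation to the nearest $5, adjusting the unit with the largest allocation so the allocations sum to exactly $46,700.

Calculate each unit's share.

Equal tier: $13,075 ÷ 5 = $2,615 apiece.
Remainder $33,625 by metered usage (total 12,404): Unit G2 11,691.76 → $11,690; Unit 4B 4,594.84 → $4,595; Unit 5B 3,654.18 → $3,655; Unit PH1 3,532.20 → $3,530; Unit PH2 10,152.02 → $10,150.
Rounding difference +$5 on remainder applied to Unit G2.
Totals: Unit G2 $2,615 + $11,695 = $14,310; Unit 4B $2,615 + $4,595 = $7,210; Unit 5B $2,615 + $3,655 = $6,270; Unit PH1 $2,615 + $3,530 = $6,145; Unit PH2 $2,615 + $10,150 = $12,765.

Unit G2: $14,310 · Unit 4B: $7,210 · Unit 5B: $6,270 · Unit PH1: $6,145 · Unit PH2: $12,765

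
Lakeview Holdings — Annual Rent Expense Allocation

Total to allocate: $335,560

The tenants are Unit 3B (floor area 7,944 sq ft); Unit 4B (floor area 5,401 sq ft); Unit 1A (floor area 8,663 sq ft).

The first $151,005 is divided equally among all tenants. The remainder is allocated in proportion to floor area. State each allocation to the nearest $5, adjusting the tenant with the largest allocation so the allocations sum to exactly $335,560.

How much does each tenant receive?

Unit 3B: $116,950 · Unit 4B: $95,625 · Unit 1A: $122,985

First tranche $151,005 split equally: $50,335 each.
Remainder $184,555 by floor area (total 22,008): Unit 3B 66,616.91 → $66,615; Unit 4B 45,291.78 → $45,290; Unit 1A 72,646.31 → $72,645.
Rounding difference +$5 on remainder applied to Unit 1A.
Totals: Unit 3B $50,335 + $66,615 = $116,950; Unit 4B $50,335 + $45,290 = $95,625; Unit 1A $50,335 + $72,650 = $122,985.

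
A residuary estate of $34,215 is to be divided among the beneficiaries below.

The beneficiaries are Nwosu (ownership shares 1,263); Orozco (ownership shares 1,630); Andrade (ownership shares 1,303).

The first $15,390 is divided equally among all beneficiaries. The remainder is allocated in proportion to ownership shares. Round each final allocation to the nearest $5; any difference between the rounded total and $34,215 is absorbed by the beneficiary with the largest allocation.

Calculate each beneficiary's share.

Nwosu: $10,795; Orozco: $12,445; Andrade: $10,975

First tranche $15,390 split equally: $5,130 each.
Remainder $18,825 by ownership shares (total 4,196): Nwosu 5,666.34 → $5,665; Orozco 7,312.86 → $7,315; Andrade 5,845.80 → $5,845.
Totals: Nwosu $5,130 + $5,665 = $10,795; Orozco $5,130 + $7,315 = $12,445; Andrade $5,130 + $5,845 = $10,975.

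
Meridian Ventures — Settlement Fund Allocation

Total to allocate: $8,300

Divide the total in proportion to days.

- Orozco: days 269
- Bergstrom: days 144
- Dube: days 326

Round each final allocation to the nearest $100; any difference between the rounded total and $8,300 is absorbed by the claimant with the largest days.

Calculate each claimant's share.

Orozco: $3,000 | Bergstrom: $1,600 | Dube: $3,700

Combined days = 269 + 144 + 326 = 739.
Pro-rata amounts: Orozco 3,021.24; Bergstrom 1,617.32; Dube 3,661.43.
Rounded to nearest $100: Orozco $3,000; Bergstrom $1,600; Dube $3,700. Sum = $8,300.
Rounded total matches; no reconciliation needed.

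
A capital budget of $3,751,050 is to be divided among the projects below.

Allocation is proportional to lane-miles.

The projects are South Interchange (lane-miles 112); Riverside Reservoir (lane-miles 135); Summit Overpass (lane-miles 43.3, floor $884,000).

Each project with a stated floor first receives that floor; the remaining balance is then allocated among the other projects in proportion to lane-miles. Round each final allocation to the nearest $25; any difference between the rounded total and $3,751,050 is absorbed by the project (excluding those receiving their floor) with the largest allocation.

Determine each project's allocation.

South Interchange: $1,300,050 · Riverside Reservoir: $1,567,000 · Summit Overpass: $884,000

Fund the minimums — Summit Overpass $884,000. Balance $2,867,050.
Balance split over remaining lane-miles 247: South Interchange 1,300,038.87 → $1,300,050; Riverside Reservoir 1,567,011.13 → $1,567,000.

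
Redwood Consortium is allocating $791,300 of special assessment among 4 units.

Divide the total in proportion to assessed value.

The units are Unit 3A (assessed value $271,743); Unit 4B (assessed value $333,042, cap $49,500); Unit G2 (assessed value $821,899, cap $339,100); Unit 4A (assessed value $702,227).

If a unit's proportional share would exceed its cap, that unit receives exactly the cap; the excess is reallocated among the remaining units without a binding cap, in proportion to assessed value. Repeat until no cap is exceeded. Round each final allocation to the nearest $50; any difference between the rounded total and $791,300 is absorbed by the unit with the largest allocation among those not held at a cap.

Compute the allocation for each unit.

Assessed value total: 2,128,911.
Pro-rata shares before constraints: Unit 3A 101,004.80; Unit 4B 123,789.17; Unit G2 305,493.60; Unit 4A 261,012.43.
Capped: Unit 4B ($49,500); residual $741,800 reallocated over remaining assessed value 1,795,869.
Capped: Unit G2 ($339,100); residual $402,700 reallocated over remaining assessed value 973,970.
Redistributed shares: Unit 3A 112,355.52 → $112,350; Unit 4A 290,344.48 → $290,350.

Unit 3A: $112,350; Unit 4B: $49,500; Unit G2: $339,100; Unit 4A: $290,350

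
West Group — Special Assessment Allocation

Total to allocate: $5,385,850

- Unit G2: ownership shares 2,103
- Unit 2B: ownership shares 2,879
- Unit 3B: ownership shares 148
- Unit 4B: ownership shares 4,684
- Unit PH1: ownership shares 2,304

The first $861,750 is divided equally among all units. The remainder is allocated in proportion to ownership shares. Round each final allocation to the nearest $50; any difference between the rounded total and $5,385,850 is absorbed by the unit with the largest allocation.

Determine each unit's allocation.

$861,750 shared equally gives $172,350 per unit.
Remainder $4,524,100 by ownership shares (total 12,118): Unit G2 785,128.10 → $785,150; Unit 2B 1,074,837.75 → $1,074,850; Unit 3B 55,253.90 → $55,250; Unit 4B 1,748,711.37 → $1,748,700; Unit PH1 860,168.87 → $860,150.
Totals: Unit G2 $172,350 + $785,150 = $957,500; Unit 2B $172,350 + $1,074,850 = $1,247,200; Unit 3B $172,350 + $55,250 = $227,600; Unit 4B $172,350 + $1,748,700 = $1,921,050; Unit PH1 $172,350 + $860,150 = $1,032,500.

Unit G2: $957,500; Unit 2B: $1,247,200; Unit 3B: $227,600; Unit 4B: $1,921,050; Unit PH1: $1,032,500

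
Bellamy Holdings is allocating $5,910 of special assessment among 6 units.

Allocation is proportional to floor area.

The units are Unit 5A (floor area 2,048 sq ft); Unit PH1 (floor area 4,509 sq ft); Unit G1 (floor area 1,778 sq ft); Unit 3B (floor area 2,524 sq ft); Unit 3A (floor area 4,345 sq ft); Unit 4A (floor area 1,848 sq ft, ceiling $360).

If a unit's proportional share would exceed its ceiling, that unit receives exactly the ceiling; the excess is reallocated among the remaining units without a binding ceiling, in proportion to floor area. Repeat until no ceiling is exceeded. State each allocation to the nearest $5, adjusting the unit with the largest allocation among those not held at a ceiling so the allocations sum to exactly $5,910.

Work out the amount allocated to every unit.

Total floor area = 17,052.
Pro-rata shares before constraints: Unit 5A 709.81; Unit PH1 1,562.76; Unit G1 616.23; Unit 3B 874.79; Unit 3A 1,505.92; Unit 4A 640.49.
Cap binds for Unit 4A ($360); remaining pool $5,550 reallocated over remaining floor area 15,204.
Remaining shares: Unit 5A 747.59 → $750; Unit PH1 1,645.95 → $1,645; Unit G1 649.03 → $650; Unit 3B 921.35 → $920; Unit 3A 1,586.08 → $1,585.

Unit 5A: $750 | Unit PH1: $1,645 | Unit G1: $650 | Unit 3B: $920 | Unit 3A: $1,585 | Unit 4A: $360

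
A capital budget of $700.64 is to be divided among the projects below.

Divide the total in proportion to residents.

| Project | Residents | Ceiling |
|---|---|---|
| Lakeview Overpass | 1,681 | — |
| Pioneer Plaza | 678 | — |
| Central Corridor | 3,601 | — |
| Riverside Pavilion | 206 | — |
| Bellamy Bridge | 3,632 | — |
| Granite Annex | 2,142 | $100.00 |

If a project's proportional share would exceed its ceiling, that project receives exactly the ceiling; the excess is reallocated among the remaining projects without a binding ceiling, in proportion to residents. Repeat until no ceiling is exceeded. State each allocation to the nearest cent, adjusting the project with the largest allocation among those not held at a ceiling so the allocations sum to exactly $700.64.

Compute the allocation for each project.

Lakeview Overpass: $103.05; Pioneer Plaza: $41.56; Central Corridor: $220.75; Riverside Pavilion: $12.63; Bellamy Bridge: $222.65; Granite Annex: $100.00

Residents total: 11,940.
Pro-rata shares before constraints: Lakeview Overpass 98.6412; Pioneer Plaza 39.7851; Central Corridor 211.3069; Riverside Pavilion 12.0881; Bellamy Bridge 213.1260; Granite Annex 125.6927.
Held at cap: Granite Annex ($100.00); residual $600.64 reallocated over remaining residents 9,798.
Shares after redistribution: Lakeview Overpass 103.0492 → $103.05; Pioneer Plaza 41.5630 → $41.56; Central Corridor 220.7496 → $220.75; Riverside Pavilion 12.6283 → $12.63; Bellamy Bridge 222.6500 → $222.65.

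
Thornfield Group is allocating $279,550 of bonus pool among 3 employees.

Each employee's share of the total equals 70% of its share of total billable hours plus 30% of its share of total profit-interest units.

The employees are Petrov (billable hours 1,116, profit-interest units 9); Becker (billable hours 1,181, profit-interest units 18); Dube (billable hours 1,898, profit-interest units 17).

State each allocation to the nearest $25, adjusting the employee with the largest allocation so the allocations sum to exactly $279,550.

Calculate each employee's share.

Petrov: $69,200 · Becker: $89,400 · Dube: $120,950

Totals — billable hours 4,195, profit-interest units 44.
Combined weights (70% billable hours + 30% profit-interest units): Petrov 0.2476; Becker 0.3198; Dube 0.4326.
Unrounded shares: Petrov 69,212.48; Becker 89,398.75; Dube 120,938.77.
At nearest $25: Petrov $69,200; Becker $89,400; Dube $120,950. Sum = $279,550.
Rounded total matches; no reconciliation needed.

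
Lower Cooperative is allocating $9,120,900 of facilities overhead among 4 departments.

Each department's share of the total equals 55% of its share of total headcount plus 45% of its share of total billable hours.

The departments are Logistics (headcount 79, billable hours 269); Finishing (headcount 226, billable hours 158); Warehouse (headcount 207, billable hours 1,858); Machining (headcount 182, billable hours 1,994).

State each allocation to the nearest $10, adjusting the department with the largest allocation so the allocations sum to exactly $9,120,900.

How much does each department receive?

Logistics: $829,070 | Finishing: $1,785,170 | Warehouse: $3,278,460 | Machining: $3,228,200

Headcount total 694; billable hours total 4,279.
Combined weights (55% headcount + 45% billable hours): Logistics 0.0909; Finishing 0.1957; Warehouse 0.3594; Machining 0.3539.
Proportional shares: Logistics 829,066.00; Finishing 1,785,166.81; Warehouse 3,278,462.92; Machining 3,228,204.27.
Rounded to nearest $10: Logistics $829,070; Finishing $1,785,170; Warehouse $3,278,460; Machining $3,228,200. Sum = $9,120,900.
Rounded total matches; no reconciliation needed.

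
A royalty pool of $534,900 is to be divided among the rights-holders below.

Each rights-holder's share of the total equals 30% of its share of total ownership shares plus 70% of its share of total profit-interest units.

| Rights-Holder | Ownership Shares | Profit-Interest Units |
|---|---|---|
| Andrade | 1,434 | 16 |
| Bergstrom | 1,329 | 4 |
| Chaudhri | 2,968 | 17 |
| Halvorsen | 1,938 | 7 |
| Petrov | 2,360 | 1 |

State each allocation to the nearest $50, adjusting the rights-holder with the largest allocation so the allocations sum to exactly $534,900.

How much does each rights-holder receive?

Andrade: $156,100; Bergstrom: $54,550; Chaudhri: $188,900; Halvorsen: $89,250; Petrov: $46,100

Ownership shares total 10,029; profit-interest units total 45.
Combined weights (30% ownership shares + 70% profit-interest units): Andrade 0.2918; Bergstrom 0.1020; Chaudhri 0.3532; Halvorsen 0.1669; Petrov 0.0862.
Unrounded shares: Andrade 156,075.52; Bergstrom 54,547.46; Chaudhri 188,941.11; Halvorsen 89,253.83; Petrov 46,082.08.
At nearest $50: Andrade $156,100; Bergstrom $54,550; Chaudhri $188,950; Halvorsen $89,250; Petrov $46,100. Sum = $534,950.
Difference $534,900 − $534,950 = −$50 applied to largest allocation (Chaudhri): Chaudhri becomes $188,900.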